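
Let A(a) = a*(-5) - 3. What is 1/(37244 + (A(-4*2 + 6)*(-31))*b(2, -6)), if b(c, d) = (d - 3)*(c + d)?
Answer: 1/29432 ≈ 3.3977e-5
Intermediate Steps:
b(c, d) = (-3 + d)*(c + d)
A(a) = -3 - 5*a (A(a) = -5*a - 3 = -3 - 5*a)
1/(37244 + (A(-4*2 + 6)*(-31))*b(2, -6)) = 1/(37244 + ((-3 - 5*(-4*2 + 6))*(-31))*((-6)² - 3*2 - 3*(-6) + 2*(-6))) = 1/(37244 + ((-3 - 5*(-8 + 6))*(-31))*(36 - 6 + 18 - 12)) = 1/(37244 + ((-3 - 5*(-2))*(-31))*36) = 1/(37244 + ((-3 + 10)*(-31))*36) = 1/(37244 + (7*(-31))*36) = 1/(37244 - 217*36) = 1/(37244 - 7812) = 1/29432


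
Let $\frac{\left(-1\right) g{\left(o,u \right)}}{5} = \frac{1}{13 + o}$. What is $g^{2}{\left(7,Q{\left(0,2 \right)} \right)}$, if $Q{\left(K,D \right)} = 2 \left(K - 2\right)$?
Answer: $\frac{1}{16} \approx 0.0625$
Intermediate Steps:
$Q{\left(K,D \right)} = -4 + 2 K$ ($Q{\left(K,D \right)} = 2 \left(-2 + K\right) = -4 + 2 K$)
$g{\left(o,u \right)} = - \frac{5}{13 + o}$
$g^{2}{\left(7,Q{\left(0,2 \right)} \right)} = \left(- \frac{5}{13 + 7}\right)^{2} = \left(- \frac{5}{20}\right)^{2} = \left(\left(-5\right) \frac{1}{20}\right)^{2} = \left(- \frac{1}{4}\right)^{2} = \frac{1}{16}$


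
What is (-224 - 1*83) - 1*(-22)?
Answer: -285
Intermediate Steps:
(-224 - 1*83) - 1*(-22) = (-224 - 83) + 22 = -307 + 22 = -285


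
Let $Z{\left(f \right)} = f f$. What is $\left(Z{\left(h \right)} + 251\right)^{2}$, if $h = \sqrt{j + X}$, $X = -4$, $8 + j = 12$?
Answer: $63001$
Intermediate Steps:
$j = 4$ ($j = -8 + 12 = 4$)
$h = 0$ ($h = \sqrt{4 - 4} = \sqrt{0} = 0$)
$Z{\left(f \right)} = f^{2}$
$\left(Z{\left(h \right)} + 251\right)^{2} = \left(0^{2} + 251\right)^{2} = \left(0 + 251\right)^{2} = 251^{2} = 63001$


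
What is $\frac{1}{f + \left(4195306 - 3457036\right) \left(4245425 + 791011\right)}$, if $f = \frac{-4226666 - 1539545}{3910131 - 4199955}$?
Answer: $\frac{289824}{1077637973733959491} \approx 2.6894 \cdot 10^{-13}$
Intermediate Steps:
$f = \frac{5766211}{289824}$ ($f = - \frac{5766211}{-289824} = \left(-5766211\right) \left(- \frac{1}{289824}\right) = \frac{5766211}{289824} \approx 19.896$)
$\frac{1}{f + \left(4195306 - 3457036\right) \left(4245425 + 791011\right)} = \frac{1}{\frac{5766211}{289824} + \left(4195306 - 3457036\right) \left(4245425 + 791011\right)} = \frac{1}{\frac{5766211}{289824} + 738270 \cdot 5036436} = \frac{1}{\frac{5766211}{289824} + 3718249605720} = \frac{1}{\frac{1077637973733959491}{289824}} = \frac{289824}{1077637973733959491}$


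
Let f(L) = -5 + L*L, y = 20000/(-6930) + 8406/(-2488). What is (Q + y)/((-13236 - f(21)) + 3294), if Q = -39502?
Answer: 34059758863/8946790776 ≈ 3.8069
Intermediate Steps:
y = -5400679/862092 (y = 20000*(-1/6930) + 8406*(-1/2488) = -2000/693 - 4203/1244 = -5400679/862092 ≈ -6.2646)
f(L) = -5 + L²
(Q + y)/((-13236 - f(21)) + 3294) = (-39502 - 5400679/862092)/((-13236 - (-5 + 21²)) + 3294) = -34059758863/(862092*((-13236 - (-5 + 441)) + 3294)) = -34059758863/(862092*((-13236 - 1*436) + 3294)) = -34059758863/(862092*((-13236 - 436) + 3294)) = -34059758863/(862092*(-13672 + 3294)) = -34059758863/862092/(-10378) = -34059758863/862092*(-1/10378) = 34059758863/8946790776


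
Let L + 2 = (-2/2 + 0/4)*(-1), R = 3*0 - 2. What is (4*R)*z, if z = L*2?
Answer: 16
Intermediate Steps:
R = -2 (R = 0 - 2 = -2)
L = -1 (L = -2 + (-2/2 + 0/4)*(-1) = -2 + (-2*½ + 0*(¼))*(-1) = -2 + (-1 + 0)*(-1) = -2 - 1*(-1) = -2 + 1 = -1)
z = -2 (z = -1*2 = -2)
(4*R)*z = (4*(-2))*(-2) = -8*(-2) = 16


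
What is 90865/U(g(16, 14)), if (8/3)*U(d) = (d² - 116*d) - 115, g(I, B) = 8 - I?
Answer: 726920/2631 ≈ 276.29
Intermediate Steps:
U(d) = -345/8 - 87*d/2 + 3*d²/8 (U(d) = 3*((d² - 116*d) - 115)/8 = 3*(-115 + d² - 116*d)/8 = -345/8 - 87*d/2 + 3*d²/8)
90865/U(g(16, 14)) = 90865/(-345/8 - 87*(8 - 1*16)/2 + 3*(8 - 1*16)²/8) = 90865/(-345/8 - 87*(8 - 16)/2 + 3*(8 - 16)²/8) = 90865/(-345/8 - 87/2*(-8) + (3/8)*(-8)²) = 90865/(-345/8 + 348 + (3/8)*64) = 90865/(-345/8 + 348 + 24) = 90865/(2631/8) = 90865*(8/2631) = 726920/2631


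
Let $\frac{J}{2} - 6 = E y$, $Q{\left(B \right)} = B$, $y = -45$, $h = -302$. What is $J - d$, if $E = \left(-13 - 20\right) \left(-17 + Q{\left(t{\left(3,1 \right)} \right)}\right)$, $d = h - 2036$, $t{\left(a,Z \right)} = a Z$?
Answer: $-39230$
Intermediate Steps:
$t{\left(a,Z \right)} = Z a$
$d = -2338$ ($d = -302 - 2036 = -2338$)
$E = 462$ ($E = \left(-13 - 20\right) \left(-17 + 1 \cdot 3\right) = - 33 \left(-17 + 3\right) = \left(-33\right) \left(-14\right) = 462$)
$J = -41568$ ($J = 12 + 2 \cdot 462 \left(-45\right) = 12 + 2 \left(-20790\right) = 12 - 41580 = -41568$)
$J - d = -41568 - -2338 = -41568 + 2338 = -39230$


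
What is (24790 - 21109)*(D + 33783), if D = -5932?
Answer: 102519531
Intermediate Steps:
(24790 - 21109)*(D + 33783) = (24790 - 21109)*(-5932 + 33783) = 3681*27851 = 102519531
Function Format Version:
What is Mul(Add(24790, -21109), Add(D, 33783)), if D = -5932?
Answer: 102519531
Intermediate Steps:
Mul(Add(24790, -21109), Add(D, 33783)) = Mul(Add(24790, -21109), Add(-5932, 33783)) = Mul(3681, 27851) = 102519531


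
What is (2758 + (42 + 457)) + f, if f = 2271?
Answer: 5528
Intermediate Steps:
(2758 + (42 + 457)) + f = (2758 + (42 + 457)) + 2271 = (2758 + 499) + 2271 = 3257 + 2271 = 5528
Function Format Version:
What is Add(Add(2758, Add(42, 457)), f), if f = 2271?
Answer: 5528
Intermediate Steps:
Add(Add(2758, Add(42, 457)), f) = Add(Add(2758, Add(42, 457)), 2271) = Add(Add(2758, 499), 2271) = Add(3257, 2271) = 5528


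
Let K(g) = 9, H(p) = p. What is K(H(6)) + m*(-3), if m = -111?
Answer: 342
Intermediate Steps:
K(H(6)) + m*(-3) = 9 - 111*(-3) = 9 + 333 = 342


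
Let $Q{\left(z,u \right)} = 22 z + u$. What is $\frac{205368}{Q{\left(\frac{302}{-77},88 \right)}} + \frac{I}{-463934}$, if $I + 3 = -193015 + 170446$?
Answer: $\frac{27789193952}{231967} \approx 1.198 \cdot 10^{5}$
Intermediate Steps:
$Q{\left(z,u \right)} = u + 22 z$
$I = -22572$ ($I = -3 + \left(-193015 + 170446\right) = -3 - 22569 = -22572$)
$\frac{205368}{Q{\left(\frac{302}{-77},88 \right)}} + \frac{I}{-463934} = \frac{205368}{88 + 22 \frac{302}{-77}} - \frac{22572}{-463934} = \frac{205368}{88 + 22 \cdot 302 \left(- \frac{1}{77}\right)} - - \frac{11286}{231967} = \frac{205368}{88 + 22 \left(- \frac{302}{77}\right)} + \frac{11286}{231967} = \frac{205368}{88 - \frac{604}{7}} + \frac{11286}{231967} = \frac{205368}{\frac{12}{7}} + \frac{11286}{231967} = 205368 \cdot \frac{7}{12} + \frac{11286}{231967} = 119798 + \frac{11286}{231967} = \frac{27789193952}{231967}$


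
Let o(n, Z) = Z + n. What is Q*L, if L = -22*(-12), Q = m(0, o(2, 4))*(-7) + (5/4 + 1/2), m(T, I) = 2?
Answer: -3234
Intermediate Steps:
Q = -49/4 (Q = 2*(-7) + (5/4 + 1/2) = -14 + (5*(¼) + 1*(½)) = -14 + (5/4 + ½) = -14 + 7/4 = -49/4 ≈ -12.250)
L = 264
Q*L = -49/4*264 = -3234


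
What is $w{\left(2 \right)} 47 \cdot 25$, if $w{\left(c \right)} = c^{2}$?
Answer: $4700$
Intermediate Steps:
$w{\left(2 \right)} 47 \cdot 25 = 2^{2} \cdot 47 \cdot 25 = 4 \cdot 47 \cdot 25 = 188 \cdot 25 = 4700$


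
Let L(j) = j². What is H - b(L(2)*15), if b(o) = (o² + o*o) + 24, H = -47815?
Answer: -55039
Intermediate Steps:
b(o) = 24 + 2*o² (b(o) = (o² + o²) + 24 = 2*o² + 24 = 24 + 2*o²)
H - b(L(2)*15) = -47815 - (24 + 2*(2²*15)²) = -47815 - (24 + 2*(4*15)²) = -47815 - (24 + 2*60²) = -47815 - (24 + 2*3600) = -47815 - (24 + 7200) = -47815 - 1*7224 = -47815 - 7224 = -55039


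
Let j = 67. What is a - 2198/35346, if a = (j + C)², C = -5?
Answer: 67933913/17673 ≈ 3843.9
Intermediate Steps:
a = 3844 (a = (67 - 5)² = 62² = 3844)
a - 2198/35346 = 3844 - 2198/35346 = 3844 - 1*1099/17673 = 3844 - 1099/17673 = 67933913/17673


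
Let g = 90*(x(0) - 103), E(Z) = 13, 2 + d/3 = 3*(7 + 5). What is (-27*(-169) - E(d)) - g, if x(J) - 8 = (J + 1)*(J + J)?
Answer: 13100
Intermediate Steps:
d = 102 (d = -6 + 3*(3*(7 + 5)) = -6 + 3*(3*12) = -6 + 3*36 = -6 + 108 = 102)
x(J) = 8 + 2*J*(1 + J) (x(J) = 8 + (J + 1)*(J + J) = 8 + (1 + J)*(2*J) = 8 + 2*J*(1 + J))
g = -8550 (g = 90*((8 + 2*0 + 2*0²) - 103) = 90*((8 + 0 + 2*0) - 103) = 90*((8 + 0 + 0) - 103) = 90*(8 - 103) = 90*(-95) = -8550)
(-27*(-169) - E(d)) - g = (-27*(-169) - 1*13) - 1*(-8550) = (4563 - 13) + 8550 = 4550 + 8550 = 13100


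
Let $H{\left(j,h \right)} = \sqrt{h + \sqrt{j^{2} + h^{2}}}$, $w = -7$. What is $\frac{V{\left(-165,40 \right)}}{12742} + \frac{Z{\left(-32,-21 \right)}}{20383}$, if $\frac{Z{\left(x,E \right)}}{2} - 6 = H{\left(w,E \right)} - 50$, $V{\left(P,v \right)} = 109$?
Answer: $\frac{100041}{23610926} + \frac{2 \sqrt{-21 + 7 \sqrt{10}}}{20383} \approx 0.0043416$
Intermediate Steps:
$H{\left(j,h \right)} = \sqrt{h + \sqrt{h^{2} + j^{2}}}$
$Z{\left(x,E \right)} = -88 + 2 \sqrt{E + \sqrt{49 + E^{2}}}$ ($Z{\left(x,E \right)} = 12 + 2 \left(\sqrt{E + \sqrt{E^{2} + \left(-7\right)^{2}}} - 50\right) = 12 + 2 \left(\sqrt{E + \sqrt{E^{2} + 49}} - 50\right) = 12 + 2 \left(\sqrt{E + \sqrt{49 + E^{2}}} - 50\right) = 12 + 2 \left(-50 + \sqrt{E + \sqrt{49 + E^{2}}}\right) = 12 + \left(-100 + 2 \sqrt{E + \sqrt{49 + E^{2}}}\right) = -88 + 2 \sqrt{E + \sqrt{49 + E^{2}}}$)
$\frac{V{\left(-165,40 \right)}}{12742} + \frac{Z{\left(-32,-21 \right)}}{20383} = \frac{109}{12742} + \frac{-88 + 2 \sqrt{-21 + \sqrt{49 + \left(-21\right)^{2}}}}{20383} = 109 \cdot \frac{1}{12742} + \left(-88 + 2 \sqrt{-21 + \sqrt{49 + 441}}\right) \frac{1}{20383} = \frac{109}{12742} + \left(-88 + 2 \sqrt{-21 + \sqrt{490}}\right) \frac{1}{20383} = \frac{109}{12742} + \left(-88 + 2 \sqrt{-21 + 7 \sqrt{10}}\right) \frac{1}{20383} = \frac{109}{12742} - \left(\frac{8}{1853} - \frac{2 \sqrt{-21 + 7 \sqrt{10}}}{20383}\right) = \frac{100041}{23610926} + \frac{2 \sqrt{-21 + 7 \sqrt{10}}}{20383}$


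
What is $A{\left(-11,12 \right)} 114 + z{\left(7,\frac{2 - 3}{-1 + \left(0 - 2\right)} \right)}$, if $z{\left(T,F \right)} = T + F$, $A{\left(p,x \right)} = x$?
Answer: $\frac{4126}{3} \approx 1375.3$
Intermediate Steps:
$z{\left(T,F \right)} = F + T$
$A{\left(-11,12 \right)} 114 + z{\left(7,\frac{2 - 3}{-1 + \left(0 - 2\right)} \right)} = 12 \cdot 114 + \left(\frac{2 - 3}{-1 + \left(0 - 2\right)} + 7\right) = 1368 + \left(- \frac{1}{-1 + \left(0 - 2\right)} + 7\right) = 1368 + \left(- \frac{1}{-1 - 2} + 7\right) = 1368 + \left(- \frac{1}{-3} + 7\right) = 1368 + \left(\left(-1\right) \left(- \frac{1}{3}\right) + 7\right) = 1368 + \left(\frac{1}{3} + 7\right) = 1368 + \frac{22}{3} = \frac{4126}{3}$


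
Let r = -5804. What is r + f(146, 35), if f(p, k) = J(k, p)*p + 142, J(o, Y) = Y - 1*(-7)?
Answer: 16676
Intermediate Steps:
J(o, Y) = 7 + Y (J(o, Y) = Y + 7 = 7 + Y)
f(p, k) = 142 + p*(7 + p) (f(p, k) = (7 + p)*p + 142 = p*(7 + p) + 142 = 142 + p*(7 + p))
r + f(146, 35) = -5804 + (142 + 146*(7 + 146)) = -5804 + (142 + 146*153) = -5804 + (142 + 22338) = -5804 + 22480 = 16676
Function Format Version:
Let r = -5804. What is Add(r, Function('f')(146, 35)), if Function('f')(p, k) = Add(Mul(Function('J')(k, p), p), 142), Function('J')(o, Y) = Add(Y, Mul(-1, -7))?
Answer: 16676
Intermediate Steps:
Function('J')(o, Y) = Add(7, Y) (Function('J')(o, Y) = Add(Y, 7) = Add(7, Y))
Function('f')(p, k) = Add(142, Mul(p, Add(7, p))) (Function('f')(p, k) = Add(Mul(Add(7, p), p), 142) = Add(Mul(p, Add(7, p)), 142) = Add(142, Mul(p, Add(7, p))))
Add(r, Function('f')(146, 35)) = Add(-5804, Add(142, Mul(146, Add(7, 146)))) = Add(-5804, Add(142, Mul(146, 153))) = Add(-5804, Add(142, 22338)) = Add(-5804, 22480) = 16676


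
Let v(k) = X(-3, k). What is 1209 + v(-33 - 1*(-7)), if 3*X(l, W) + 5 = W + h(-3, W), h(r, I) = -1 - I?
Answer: 1207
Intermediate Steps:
X(l, W) = -2 (X(l, W) = -5/3 + (W + (-1 - W))/3 = -5/3 + (⅓)*(-1) = -5/3 - ⅓ = -2)
v(k) = -2
1209 + v(-33 - 1*(-7)) = 1209 - 2 = 1207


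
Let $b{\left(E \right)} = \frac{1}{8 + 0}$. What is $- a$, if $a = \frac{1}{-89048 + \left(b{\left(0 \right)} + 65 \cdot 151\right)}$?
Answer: $\frac{8}{633863} \approx 1.2621 \cdot 10^{-5}$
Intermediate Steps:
$b{\left(E \right)} = \frac{1}{8}$
$a = - \frac{8}{633863}$ ($a = \frac{1}{-89048 + \left(\frac{1}{8} + 65 \cdot 151\right)} = \frac{1}{-89048 + \left(\frac{1}{8} + 9815\right)} = \frac{1}{-89048 + \frac{78521}{8}} = \frac{1}{- \frac{633863}{8}} = - \frac{8}{633863} \approx -1.2621 \cdot 10^{-5}$)
$- a = \left(-1\right) \left(- \frac{8}{633863}\right) = \frac{8}{633863}$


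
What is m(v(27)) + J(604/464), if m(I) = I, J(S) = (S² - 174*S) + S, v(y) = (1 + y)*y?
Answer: 7165269/13456 ≈ 532.50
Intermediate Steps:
v(y) = y*(1 + y)
J(S) = S² - 173*S
m(v(27)) + J(604/464) = 27*(1 + 27) + (604/464)*(-173 + 604/464) = 27*28 + (604*(1/464))*(-173 + 604*(1/464)) = 756 + 151*(-173 + 151/116)/116 = 756 + (151/116)*(-19917/116) = 756 - 3007467/13456 = 7165269/13456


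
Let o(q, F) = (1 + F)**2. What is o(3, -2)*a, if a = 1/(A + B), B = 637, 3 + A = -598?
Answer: 1/36 ≈ 0.027778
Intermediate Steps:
A = -601 (A = -3 - 598 = -601)
a = 1/36 (a = 1/(-601 + 637) = 1/36 ≈ 0.027778)
o(3, -2)*a = (1 - 2)**2*(1/36) = (-1)**2*(1/36) = 1*(1/36) = 1/36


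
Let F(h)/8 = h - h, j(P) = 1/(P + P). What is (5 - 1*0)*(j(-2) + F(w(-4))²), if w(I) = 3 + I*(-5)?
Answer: -5/4 ≈ -1.2500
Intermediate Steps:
w(I) = 3 - 5*I
j(P) = 1/(2*P)
F(h) = 0 (F(h) = 8*(h - h) = 8*0 = 0)
(5 - 1*0)*(j(-2) + F(w(-4))²) = (5 - 1*0)*((½)/(-2) + 0²) = (5 + 0)*((½)*(-½) + 0) = 5*(-¼ + 0) = 5*(-¼) = -5/4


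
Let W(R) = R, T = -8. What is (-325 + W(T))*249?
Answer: -82917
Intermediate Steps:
(-325 + W(T))*249 = (-325 - 8)*249 = -333*249 = -82917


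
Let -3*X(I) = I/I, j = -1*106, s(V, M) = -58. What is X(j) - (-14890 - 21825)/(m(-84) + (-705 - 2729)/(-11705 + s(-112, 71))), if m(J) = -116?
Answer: -1296996709/4083222 ≈ -317.64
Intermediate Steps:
j = -106
X(I) = -⅓ (X(I) = -I/(3*I) = -⅓*1 = -⅓)
X(j) - (-14890 - 21825)/(m(-84) + (-705 - 2729)/(-11705 + s(-112, 71))) = -⅓ - (-14890 - 21825)/(-116 + (-705 - 2729)/(-11705 - 58)) = -⅓ - (-36715)/(-116 - 3434/(-11763)) = -⅓ - (-36715)/(-116 - 3434*(-1/11763)) = -⅓ - (-36715)/(-116 + 3434/11763) = -⅓ - (-36715)/(-1361074/11763) = -⅓ - (-36715)*(-11763)/1361074 = -⅓ - 1*431878545/1361074 = -⅓ - 431878545/1361074 = -1296996709/4083222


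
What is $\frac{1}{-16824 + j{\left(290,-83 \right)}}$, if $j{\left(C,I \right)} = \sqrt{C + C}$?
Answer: $- \frac{4206}{70761599} - \frac{\sqrt{145}}{141523198} \approx -5.9524 \cdot 10^{-5}$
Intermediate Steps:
$j{\left(C,I \right)} = \sqrt{2} \sqrt{C}$ ($j{\left(C,I \right)} = \sqrt{2 C} = \sqrt{2} \sqrt{C}$)
$\frac{1}{-16824 + j{\left(290,-83 \right)}} = \frac{1}{-16824 + \sqrt{2} \sqrt{290}} = \frac{1}{-16824 + 2 \sqrt{145}}$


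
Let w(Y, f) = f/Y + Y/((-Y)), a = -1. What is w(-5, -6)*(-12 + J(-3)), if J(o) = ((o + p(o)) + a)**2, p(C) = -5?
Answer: 69/5 ≈ 13.800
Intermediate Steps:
w(Y, f) = -1 + f/Y (w(Y, f) = f/Y + Y*(-1/Y) = f/Y - 1 = -1 + f/Y)
J(o) = (-6 + o)**2 (J(o) = ((o - 5) - 1)**2 = ((-5 + o) - 1)**2 = (-6 + o)**2)
w(-5, -6)*(-12 + J(-3)) = ((-6 - 1*(-5))/(-5))*(-12 + (-6 - 3)**2) = (-(-6 + 5)/5)*(-12 + (-9)**2) = (-1/5*(-1))*(-12 + 81) = (1/5)*69 = 69/5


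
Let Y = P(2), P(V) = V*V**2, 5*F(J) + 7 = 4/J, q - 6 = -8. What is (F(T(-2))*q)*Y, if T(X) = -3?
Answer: 80/3 ≈ 26.667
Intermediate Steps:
q = -2 (q = 6 - 8 = -2)
F(J) = -7/5 + 4/(5*J) (F(J) = -7/5 + (4/J)/5 = -7/5 + 4/(5*J))
P(V) = V**3
Y = 8 (Y = 2**3 = 8)
(F(T(-2))*q)*Y = (((1/5)*(4 - 7*(-3))/(-3))*(-2))*8 = (((1/5)*(-1/3)*(4 + 21))*(-2))*8 = (((1/5)*(-1/3)*25)*(-2))*8 = -5/3*(-2)*8 = (10/3)*8 = 80/3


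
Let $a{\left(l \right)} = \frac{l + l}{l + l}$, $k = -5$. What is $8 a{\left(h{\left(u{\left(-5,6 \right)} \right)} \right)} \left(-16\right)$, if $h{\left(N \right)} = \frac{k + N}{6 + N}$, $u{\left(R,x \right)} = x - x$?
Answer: $-128$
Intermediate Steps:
$u{\left(R,x \right)} = 0$
$h{\left(N \right)} = \frac{-5 + N}{6 + N}$
$a{\left(l \right)} = 1$ ($a{\left(l \right)} = \frac{2 l}{2 l} = 2 l \frac{1}{2 l} = 1$)
$8 a{\left(h{\left(u{\left(-5,6 \right)} \right)} \right)} \left(-16\right) = 8 \cdot 1 \left(-16\right) = 8 \left(-16\right) = -128$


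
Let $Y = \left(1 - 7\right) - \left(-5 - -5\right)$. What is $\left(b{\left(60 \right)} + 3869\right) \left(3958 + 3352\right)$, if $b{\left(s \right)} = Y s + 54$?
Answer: $26045530$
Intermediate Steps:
$Y = -6$ ($Y = \left(1 - 7\right) - \left(-5 + 5\right) = -6 - 0 = -6 + 0 = -6$)
$b{\left(s \right)} = 54 - 6 s$ ($b{\left(s \right)} = - 6 s + 54 = 54 - 6 s$)
$\left(b{\left(60 \right)} + 3869\right) \left(3958 + 3352\right) = \left(\left(54 - 360\right) + 3869\right) \left(3958 + 3352\right) = \left(\left(54 - 360\right) + 3869\right) 7310 = \left(-306 + 3869\right) 7310 = 3563 \cdot 7310 = 26045530$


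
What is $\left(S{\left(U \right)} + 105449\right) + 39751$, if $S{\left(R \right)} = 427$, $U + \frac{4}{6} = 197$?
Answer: $145627$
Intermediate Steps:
$U = \frac{589}{3}$ ($U = - \frac{2}{3} + 197 = \frac{589}{3} \approx 196.33$)
$\left(S{\left(U \right)} + 105449\right) + 39751 = \left(427 + 105449\right) + 39751 = 105876 + 39751 = 145627$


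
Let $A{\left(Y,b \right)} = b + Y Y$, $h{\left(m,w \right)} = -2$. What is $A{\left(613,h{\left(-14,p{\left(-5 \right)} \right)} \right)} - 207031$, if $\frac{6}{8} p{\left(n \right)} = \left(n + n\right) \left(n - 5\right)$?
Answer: $168736$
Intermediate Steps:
$p{\left(n \right)} = \frac{8 n \left(-5 + n\right)}{3}$ ($p{\left(n \right)} = \frac{4 \left(n + n\right) \left(n - 5\right)}{3} = \frac{4 \cdot 2 n \left(-5 + n\right)}{3} = \frac{8 n \left(-5 + n\right)}{3}$)
$A{\left(Y,b \right)} = b + Y^{2}$
$A{\left(613,h{\left(-14,p{\left(-5 \right)} \right)} \right)} - 207031 = \left(-2 + 613^{2}\right) - 207031 = \left(-2 + 375769\right) - 207031 = 375767 - 207031 = 168736$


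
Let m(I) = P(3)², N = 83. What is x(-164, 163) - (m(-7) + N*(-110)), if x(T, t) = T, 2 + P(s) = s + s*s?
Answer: 8866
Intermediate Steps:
P(s) = -2 + s + s² (P(s) = -2 + (s + s*s) = -2 + (s + s²) = -2 + s + s²)
m(I) = 100 (m(I) = (-2 + 3 + 3²)² = (-2 + 3 + 9)² = 10² = 100)
x(-164, 163) - (m(-7) + N*(-110)) = -164 - (100 + 83*(-110)) = -164 - (100 - 9130) = -164 - 1*(-9030) = -164 + 9030 = 8866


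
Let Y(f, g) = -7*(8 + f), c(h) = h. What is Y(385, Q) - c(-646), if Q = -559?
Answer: -2105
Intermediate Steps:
Y(f, g) = -56 - 7*f
Y(385, Q) - c(-646) = (-56 - 7*385) - 1*(-646) = (-56 - 2695) + 646 = -2751 + 646 = -2105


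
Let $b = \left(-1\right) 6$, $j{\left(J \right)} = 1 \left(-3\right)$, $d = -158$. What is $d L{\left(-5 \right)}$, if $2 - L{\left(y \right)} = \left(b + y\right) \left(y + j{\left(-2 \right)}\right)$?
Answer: $13588$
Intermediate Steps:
$j{\left(J \right)} = -3$
$b = -6$
$L{\left(y \right)} = 2 - \left(-6 + y\right) \left(-3 + y\right)$ ($L{\left(y \right)} = 2 - \left(-6 + y\right) \left(y - 3\right) = 2 - \left(-6 + y\right) \left(-3 + y\right)$)
$d L{\left(-5 \right)} = - 158 \left(-16 - \left(-5\right)^{2} + 9 \left(-5\right)\right) = - 158 \left(-16 - 25 - 45\right) = \left(-158\right) \left(-86\right) = 13588$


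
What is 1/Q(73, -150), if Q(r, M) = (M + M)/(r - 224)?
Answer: 151/300 ≈ 0.50333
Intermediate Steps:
Q(r, M) = 2*M/(-224 + r) (Q(r, M) = (2*M)/(-224 + r) = 2*M/(-224 + r))
1/Q(73, -150) = 1/(2*(-150)/(-224 + 73)) = 1/(2*(-150)/(-151)) = 1/(2*(-150)*(-1/151)) = 1/(300/151) = 151/300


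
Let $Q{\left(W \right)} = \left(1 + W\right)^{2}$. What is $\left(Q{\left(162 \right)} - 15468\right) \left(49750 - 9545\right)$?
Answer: $446315705$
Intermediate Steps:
$\left(Q{\left(162 \right)} - 15468\right) \left(49750 - 9545\right) = \left(\left(1 + 162\right)^{2} - 15468\right) \left(49750 - 9545\right) = \left(163^{2} - 15468\right) 40205 = \left(26569 - 15468\right) 40205 = 11101 \cdot 40205 = 446315705$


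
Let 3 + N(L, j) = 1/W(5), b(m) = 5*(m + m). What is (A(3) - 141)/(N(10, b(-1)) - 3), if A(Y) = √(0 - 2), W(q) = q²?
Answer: 3525/149 - 25*I*√2/149 ≈ 23.658 - 0.23728*I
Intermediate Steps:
b(m) = 10*m (b(m) = 5*(2*m) = 10*m)
N(L, j) = -74/25 (N(L, j) = -3 + 1/(5²) = -3 + 1/25 = -74/25)
A(Y) = I*√2 (A(Y) = √(-2) = I*√2)
(A(3) - 141)/(N(10, b(-1)) - 3) = (I*√2 - 141)/(-74/25 - 3) = (-141 + I*√2)/(-149/25) = -25*(-141 + I*√2)/149 = 3525/149 - 25*I*√2/149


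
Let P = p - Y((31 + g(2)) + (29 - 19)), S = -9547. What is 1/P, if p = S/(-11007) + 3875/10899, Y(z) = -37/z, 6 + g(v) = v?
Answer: 4443159/9876673 ≈ 0.44986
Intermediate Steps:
g(v) = -6 + v
p = 5433514/4443159 (p = -9547/(-11007) + 3875/10899 = -9547*(-1/11007) + 3875*(1/10899) = 9547/11007 + 3875/10899 = 5433514/4443159 ≈ 1.2229)
P = 9876673/4443159 (P = 5433514/4443159 - (-37)/((31 + (-6 + 2)) + (29 - 19)) = 5433514/4443159 - (-37)/((31 - 4) + 10) = 5433514/4443159 - (-37)/(27 + 10) = 5433514/4443159 - (-37)/37 = 5433514/4443159 - 1*(-1) = 5433514/4443159 + 1 = 9876673/4443159 ≈ 2.2229)
1/P = 1/(9876673/4443159) = 4443159/9876673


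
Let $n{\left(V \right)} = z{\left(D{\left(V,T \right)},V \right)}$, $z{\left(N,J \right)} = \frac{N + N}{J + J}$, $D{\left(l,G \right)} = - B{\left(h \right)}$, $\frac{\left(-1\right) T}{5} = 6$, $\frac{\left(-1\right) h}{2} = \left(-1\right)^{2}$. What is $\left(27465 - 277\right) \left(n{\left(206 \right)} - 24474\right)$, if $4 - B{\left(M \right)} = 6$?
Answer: $- \frac{68536081348}{103} \approx -6.654 \cdot 10^{8}$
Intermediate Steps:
$h = -2$ ($h = - 2 \left(-1\right)^{2} = \left(-2\right) 1 = -2$)
$T = -30$ ($T = \left(-5\right) 6 = -30$)
$B{\left(M \right)} = -2$ ($B{\left(M \right)} = 4 - 6 = -2$)
$D{\left(l,G \right)} = 2$ ($D{\left(l,G \right)} = \left(-1\right) \left(-2\right) = 2$)
$z{\left(N,J \right)} = \frac{N}{J}$ ($z{\left(N,J \right)} = \frac{2 N}{2 J} = 2 N \frac{1}{2 J} = \frac{N}{J}$)
$n{\left(V \right)} = \frac{2}{V}$
$\left(27465 - 277\right) \left(n{\left(206 \right)} - 24474\right) = \left(27465 - 277\right) \left(\frac{2}{206} - 24474\right) = 27188 \left(2 \cdot \frac{1}{206} - 24474\right) = 27188 \left(\frac{1}{103} - 24474\right) = 27188 \left(- \frac{2520821}{103}\right) = - \frac{68536081348}{103}$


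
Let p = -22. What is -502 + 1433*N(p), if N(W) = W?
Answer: -32028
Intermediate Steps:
-502 + 1433*N(p) = -502 + 1433*(-22) = -502 - 31526 = -32028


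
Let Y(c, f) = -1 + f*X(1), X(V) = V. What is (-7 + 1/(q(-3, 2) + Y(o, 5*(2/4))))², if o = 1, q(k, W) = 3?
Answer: 3721/81 ≈ 45.938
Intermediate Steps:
Y(c, f) = -1 + f (Y(c, f) = -1 + f*1 = -1 + f)
(-7 + 1/(q(-3, 2) + Y(o, 5*(2/4))))² = (-7 + 1/(3 + (-1 + 5*(2/4))))² = (-7 + 1/(3 + (-1 + 5*(2*(¼)))))² = (-7 + 1/(3 + (-1 + 5*(½))))² = (-7 + 1/(3 + (-1 + 5/2)))² = (-7 + 1/(3 + 3/2))² = (-7 + 1/(9/2))² = (-7 + 2/9)² = (-61/9)² = 3721/81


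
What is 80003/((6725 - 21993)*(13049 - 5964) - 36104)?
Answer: -80003/108209884 ≈ -0.00073933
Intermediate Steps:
80003/((6725 - 21993)*(13049 - 5964) - 36104) = 80003/(-15268*7085 - 36104) = 80003/(-108173780 - 36104) = 80003/(-108209884) = 80003*(-1/108209884) = -80003/108209884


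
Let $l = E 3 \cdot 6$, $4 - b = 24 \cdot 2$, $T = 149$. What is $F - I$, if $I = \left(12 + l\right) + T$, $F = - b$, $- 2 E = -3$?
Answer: $-144$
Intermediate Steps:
$E = \frac{3}{2}$ ($E = \left(- \frac{1}{2}\right) \left(-3\right) = \frac{3}{2} \approx 1.5$)
$b = -44$ ($b = 4 - 24 \cdot 2 = 4 - 48 = -44$)
$l = 27$ ($l = \frac{3}{2} \cdot 3 \cdot 6 = \frac{9}{2} \cdot 6 = 27$)
$F = 44$ ($F = \left(-1\right) \left(-44\right) = 44$)
$I = 188$ ($I = \left(12 + 27\right) + 149 = 39 + 149 = 188$)
$F - I = 44 - 188 = -144$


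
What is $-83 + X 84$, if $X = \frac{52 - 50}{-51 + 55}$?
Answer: $-41$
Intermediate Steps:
$X = \frac{1}{2}$ ($X = \frac{52 - 50}{4} = \left(52 - 50\right) \frac{1}{4} = 2 \cdot \frac{1}{4} = \frac{1}{2} \approx 0.5$)
$-83 + X 84 = -83 + \frac{1}{2} \cdot 84 = -83 + 42 = -41$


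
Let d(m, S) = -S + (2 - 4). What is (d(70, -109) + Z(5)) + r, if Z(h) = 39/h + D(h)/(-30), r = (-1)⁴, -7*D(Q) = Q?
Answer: 24323/210 ≈ 115.82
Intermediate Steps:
D(Q) = -Q/7
d(m, S) = -2 - S (d(m, S) = -S - 2 = -2 - S)
r = 1
Z(h) = 39/h + h/210 (Z(h) = 39/h - h/7/(-30) = 39/h - h/7*(-1/30) = 39/h + h/210)
(d(70, -109) + Z(5)) + r = ((-2 - 1*(-109)) + (39/5 + (1/210)*5)) + 1 = ((-2 + 109) + (39*(⅕) + 1/42)) + 1 = (107 + (39/5 + 1/42)) + 1 = (107 + 1643/210) + 1 = 24113/210 + 1 = 24323/210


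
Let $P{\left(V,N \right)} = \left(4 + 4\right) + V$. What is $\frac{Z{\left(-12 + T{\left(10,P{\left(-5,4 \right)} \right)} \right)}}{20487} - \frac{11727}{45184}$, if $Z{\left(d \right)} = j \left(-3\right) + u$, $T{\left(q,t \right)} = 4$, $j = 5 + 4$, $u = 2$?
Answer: $- \frac{241380649}{925684608} \approx -0.26076$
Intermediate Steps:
$P{\left(V,N \right)} = 8 + V$
$j = 9$
$Z{\left(d \right)} = -25$ ($Z{\left(d \right)} = 9 \left(-3\right) + 2 = -27 + 2 = -25$)
$\frac{Z{\left(-12 + T{\left(10,P{\left(-5,4 \right)} \right)} \right)}}{20487} - \frac{11727}{45184} = - \frac{25}{20487} - \frac{11727}{45184} = - \frac{241380649}{925684608}$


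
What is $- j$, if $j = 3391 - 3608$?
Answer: $217$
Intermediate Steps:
$j = -217$
$- j = \left(-1\right) \left(-217\right) = 217$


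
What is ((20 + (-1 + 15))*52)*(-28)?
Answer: -49504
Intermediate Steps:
((20 + (-1 + 15))*52)*(-28) = ((20 + 14)*52)*(-28) = (34*52)*(-28) = 1768*(-28) = -49504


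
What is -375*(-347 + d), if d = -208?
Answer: 208125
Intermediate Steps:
-375*(-347 + d) = -375*(-347 - 208) = -375*(-555) = 208125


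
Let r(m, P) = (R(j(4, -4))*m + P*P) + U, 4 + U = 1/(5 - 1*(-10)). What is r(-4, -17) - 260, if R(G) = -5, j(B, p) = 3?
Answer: 676/15 ≈ 45.067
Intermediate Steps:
U = -59/15 (U = -4 + 1/(5 - 1*(-10)) = -4 + 1/(5 + 10) = -4 + 1/15 = -59/15 ≈ -3.9333)
r(m, P) = -59/15 + P² - 5*m (r(m, P) = (-5*m + P*P) - 59/15 = (-5*m + P²) - 59/15 = (P² - 5*m) - 59/15 = -59/15 + P² - 5*m)
r(-4, -17) - 260 = (-59/15 + (-17)² - 5*(-4)) - 260 = (-59/15 + 289 + 20) - 260 = 4576/15 - 260 = 676/15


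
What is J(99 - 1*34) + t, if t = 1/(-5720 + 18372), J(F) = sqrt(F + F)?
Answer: 1/12652 + sqrt(130) ≈ 11.402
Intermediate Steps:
J(F) = sqrt(2)*sqrt(F) (J(F) = sqrt(2*F) = sqrt(2)*sqrt(F))
t = 1/12652 ≈ 7.9039e-5
J(99 - 1*34) + t = sqrt(2)*sqrt(99 - 1*34) + 1/12652 = sqrt(2)*sqrt(99 - 34) + 1/12652 = sqrt(2)*sqrt(65) + 1/12652 = sqrt(130) + 1/12652 = 1/12652 + sqrt(130)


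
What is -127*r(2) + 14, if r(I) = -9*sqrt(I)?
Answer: 14 + 1143*sqrt(2) ≈ 1630.4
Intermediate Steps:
-127*r(2) + 14 = -(-1143)*sqrt(2) + 14 = 1143*sqrt(2) + 14 = 14 + 1143*sqrt(2)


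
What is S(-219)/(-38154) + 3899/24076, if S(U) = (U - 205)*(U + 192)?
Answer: -21143267/153099284 ≈ -0.13810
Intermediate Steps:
S(U) = (-205 + U)*(192 + U)
S(-219)/(-38154) + 3899/24076 = (-39360 + (-219)² - 13*(-219))/(-38154) + 3899/24076 = (-39360 + 47961 + 2847)*(-1/38154) + 3899*(1/24076) = 11448*(-1/38154) + 3899/24076 = -1908/6359 + 3899/24076 = -21143267/153099284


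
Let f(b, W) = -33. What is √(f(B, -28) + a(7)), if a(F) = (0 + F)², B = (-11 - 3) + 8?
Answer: 4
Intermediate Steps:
B = -6 (B = -14 + 8 = -6)
a(F) = F²
√(f(B, -28) + a(7)) = √(-33 + 7²) = √(-33 + 49) = √16 = 4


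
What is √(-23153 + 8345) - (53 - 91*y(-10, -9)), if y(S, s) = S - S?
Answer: -53 + 2*I*√3702 ≈ -53.0 + 121.69*I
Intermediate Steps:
y(S, s) = 0
√(-23153 + 8345) - (53 - 91*y(-10, -9)) = √(-23153 + 8345) - (53 - 91*0) = √(-14808) - (53 + 0) = 2*I*√3702 - 1*53 = 2*I*√3702 - 53 = -53 + 2*I*√3702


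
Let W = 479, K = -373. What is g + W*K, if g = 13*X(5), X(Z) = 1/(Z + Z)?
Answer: -1786657/10 ≈ -1.7867e+5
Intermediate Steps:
X(Z) = 1/(2*Z)
g = 13/10 (g = 13*((½)/5) = 13*((½)*(⅕)) = 13*(⅒) = 13/10 ≈ 1.3000)
g + W*K = 13/10 + 479*(-373) = 13/10 - 178667 = -1786657/10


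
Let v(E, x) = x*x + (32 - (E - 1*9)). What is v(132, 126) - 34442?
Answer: -18657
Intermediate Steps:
v(E, x) = 41 + x² - E (v(E, x) = x² + (32 - (E - 9)) = x² + (32 - (-9 + E)) = x² + (32 + (9 - E)) = x² + (41 - E) = 41 + x² - E)
v(132, 126) - 34442 = (41 + 126² - 1*132) - 34442 = (41 + 15876 - 132) - 34442 = 15785 - 34442 = -18657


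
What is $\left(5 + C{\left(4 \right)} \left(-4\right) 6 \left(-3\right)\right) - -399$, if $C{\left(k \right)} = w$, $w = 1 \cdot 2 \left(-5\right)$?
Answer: $-316$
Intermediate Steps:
$w = -10$ ($w = 2 \left(-5\right) = -10$)
$C{\left(k \right)} = -10$
$\left(5 + C{\left(4 \right)} \left(-4\right) 6 \left(-3\right)\right) - -399 = \left(5 - 10 \left(-4\right) 6 \left(-3\right)\right) - -399 = \left(5 - 10 \left(\left(-24\right) \left(-3\right)\right)\right) + 399 = \left(5 - 720\right) + 399 = -715 + 399 = -316$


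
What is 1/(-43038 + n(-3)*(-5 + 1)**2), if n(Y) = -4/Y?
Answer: -3/129050 ≈ -2.3247e-5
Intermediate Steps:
1/(-43038 + n(-3)*(-5 + 1)**2) = 1/(-43038 + (-4/(-3))*(-5 + 1)**2) = 1/(-43038 - 4*(-1/3)*(-4)**2) = 1/(-43038 + (4/3)*16) = 1/(-43038 + 64/3) = 1/(-129050/3) = -3/129050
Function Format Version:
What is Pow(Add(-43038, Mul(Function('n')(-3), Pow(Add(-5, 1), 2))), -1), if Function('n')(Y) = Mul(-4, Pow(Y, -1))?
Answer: Rational(-3, 129050) ≈ -2.3247e-5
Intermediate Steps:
Pow(Add(-43038, Mul(Function('n')(-3), Pow(Add(-5, 1), 2))), -1) = Pow(Add(-43038, Mul(Mul(-4, Pow(-3, -1)), Pow(Add(-5, 1), 2))), -1) = Pow(Add(-43038, Mul(Mul(-4, Rational(-1, 3)), Pow(-4, 2))), -1) = Pow(Add(-43038, Mul(Rational(4, 3), 16)), -1) = Pow(Add(-43038, Rational(64, 3)), -1) = Pow(Rational(-129050, 3), -1) = Rational(-3, 129050)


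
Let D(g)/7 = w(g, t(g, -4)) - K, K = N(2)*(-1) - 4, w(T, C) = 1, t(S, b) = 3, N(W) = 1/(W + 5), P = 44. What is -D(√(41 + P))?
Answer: -36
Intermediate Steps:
N(W) = 1/(5 + W)
K = -29/7 (K = -1/(5 + 2) - 4 = -1/7 - 4 = (⅐)*(-1) - 4 = -⅐ - 4 = -29/7 ≈ -4.1429)
D(g) = 36 (D(g) = 7*(1 - 1*(-29/7)) = 7*(1 + 29/7) = 7*(36/7) = 36)
-D(√(41 + P)) = -1*36 = -36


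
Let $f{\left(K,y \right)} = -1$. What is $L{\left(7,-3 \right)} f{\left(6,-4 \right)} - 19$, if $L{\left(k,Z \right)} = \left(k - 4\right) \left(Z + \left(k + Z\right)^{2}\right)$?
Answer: $-58$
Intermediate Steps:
$L{\left(k,Z \right)} = \left(-4 + k\right) \left(Z + \left(Z + k\right)^{2}\right)$
$L{\left(7,-3 \right)} f{\left(6,-4 \right)} - 19 = \left(\left(-4\right) \left(-3\right) - 4 \left(-3 + 7\right)^{2} - 21 + 7 \left(-3 + 7\right)^{2}\right) \left(-1\right) - 19 = \left(12 - 4 \cdot 4^{2} - 21 + 7 \cdot 4^{2}\right) \left(-1\right) - 19 = \left(12 - 64 - 21 + 7 \cdot 16\right) \left(-1\right) - 19 = \left(12 - 64 - 21 + 112\right) \left(-1\right) - 19 = 39 \left(-1\right) - 19 = -39 - 19 = -58$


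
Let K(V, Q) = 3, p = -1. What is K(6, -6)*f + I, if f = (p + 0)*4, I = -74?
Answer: -86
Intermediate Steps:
f = -4 (f = (-1 + 0)*4 = -1*4 = -4)
K(6, -6)*f + I = 3*(-4) - 74 = -12 - 74 = -86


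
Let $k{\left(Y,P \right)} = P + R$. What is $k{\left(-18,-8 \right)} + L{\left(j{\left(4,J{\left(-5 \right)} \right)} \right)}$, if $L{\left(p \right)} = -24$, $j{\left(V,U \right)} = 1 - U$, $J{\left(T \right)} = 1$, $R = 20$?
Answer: $-12$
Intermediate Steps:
$k{\left(Y,P \right)} = 20 + P$ ($k{\left(Y,P \right)} = P + 20 = 20 + P$)
$k{\left(-18,-8 \right)} + L{\left(j{\left(4,J{\left(-5 \right)} \right)} \right)} = \left(20 - 8\right) - 24 = 12 - 24 = -12$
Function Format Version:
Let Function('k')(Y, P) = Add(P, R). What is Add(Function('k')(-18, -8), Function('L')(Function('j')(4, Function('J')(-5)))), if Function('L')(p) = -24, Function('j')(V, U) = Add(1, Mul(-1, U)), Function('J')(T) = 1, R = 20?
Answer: -12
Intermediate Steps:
Function('k')(Y, P) = Add(20, P) (Function('k')(Y, P) = Add(P, 20) = Add(20, P))
Add(Function('k')(-18, -8), Function('L')(Function('j')(4, Function('J')(-5)))) = Add(Add(20, -8), -24) = Add(12, -24) = -12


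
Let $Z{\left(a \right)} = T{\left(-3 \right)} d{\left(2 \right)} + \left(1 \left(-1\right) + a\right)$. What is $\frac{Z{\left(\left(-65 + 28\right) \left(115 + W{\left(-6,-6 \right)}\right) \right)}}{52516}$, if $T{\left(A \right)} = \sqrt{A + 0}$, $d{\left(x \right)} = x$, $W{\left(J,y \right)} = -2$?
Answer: $- \frac{2091}{26258} + \frac{i \sqrt{3}}{26258} \approx -0.079633 + 6.5963 \cdot 10^{-5} i$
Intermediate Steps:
$T{\left(A \right)} = \sqrt{A}$
$Z{\left(a \right)} = -1 + a + 2 i \sqrt{3}$ ($Z{\left(a \right)} = \sqrt{-3} \cdot 2 + \left(1 \left(-1\right) + a\right) = i \sqrt{3} \cdot 2 + \left(-1 + a\right) = 2 i \sqrt{3} + \left(-1 + a\right) = -1 + a + 2 i \sqrt{3}$)
$\frac{Z{\left(\left(-65 + 28\right) \left(115 + W{\left(-6,-6 \right)}\right) \right)}}{52516} = \frac{-1 + \left(-65 + 28\right) \left(115 - 2\right) + 2 i \sqrt{3}}{52516} = \left(-1 - 4181 + 2 i \sqrt{3}\right) \frac{1}{52516} = \left(-4182 + 2 i \sqrt{3}\right) \frac{1}{52516} = - \frac{2091}{26258} + \frac{i \sqrt{3}}{26258}$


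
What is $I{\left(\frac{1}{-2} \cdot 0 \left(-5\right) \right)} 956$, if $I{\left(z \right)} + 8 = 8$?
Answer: $0$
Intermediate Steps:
$I{\left(z \right)} = 0$ ($I{\left(z \right)} = -8 + 8 = 0$)
$I{\left(\frac{1}{-2} \cdot 0 \left(-5\right) \right)} 956 = 0 \cdot 956 = 0$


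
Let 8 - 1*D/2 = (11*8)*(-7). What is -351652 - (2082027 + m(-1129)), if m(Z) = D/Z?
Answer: -2747622343/1129 ≈ -2.4337e+6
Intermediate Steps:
D = 1248 (D = 16 - 2*11*8*(-7) = 16 - 176*(-7) = 16 - 2*(-616) = 16 + 1232 = 1248)
m(Z) = 1248/Z
-351652 - (2082027 + m(-1129)) = -351652 - (2082027 + 1248/(-1129)) = -351652 - (2082027 + 1248*(-1/1129)) = -351652 - (2082027 - 1248/1129) = -351652 - 1*2350607235/1129 = -351652 - 2350607235/1129 = -2747622343/1129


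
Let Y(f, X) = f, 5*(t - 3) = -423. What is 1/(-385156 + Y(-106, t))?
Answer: -1/385262 ≈ -2.5956e-6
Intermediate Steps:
t = -408/5 (t = 3 + (1/5)*(-423) = 3 - 423/5 = -408/5 ≈ -81.600)
1/(-385156 + Y(-106, t)) = 1/(-385156 - 106) = 1/(-385262) = -1/385262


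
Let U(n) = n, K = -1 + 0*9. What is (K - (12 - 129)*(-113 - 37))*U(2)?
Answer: -35102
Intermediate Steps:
K = -1 (K = -1 + 0 = -1)
(K - (12 - 129)*(-113 - 37))*U(2) = (-1 - (12 - 129)*(-113 - 37))*2 = (-1 - (-117)*(-150))*2 = (-1 - 1*17550)*2 = (-1 - 17550)*2 = -17551*2 = -35102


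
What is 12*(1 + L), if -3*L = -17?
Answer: 80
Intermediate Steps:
L = 17/3 (L = -⅓*(-17) = 17/3 ≈ 5.6667)
12*(1 + L) = 12*(1 + 17/3) = 12*(20/3) = 80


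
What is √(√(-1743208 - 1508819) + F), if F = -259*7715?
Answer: √(-1998185 + I*√3252027) ≈ 0.638 + 1413.6*I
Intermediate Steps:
F = -1998185
√(√(-1743208 - 1508819) + F) = √(√(-1743208 - 1508819) - 1998185) = √(√(-3252027) - 1998185) = √(I*√3252027 - 1998185) = √(-1998185 + I*√3252027)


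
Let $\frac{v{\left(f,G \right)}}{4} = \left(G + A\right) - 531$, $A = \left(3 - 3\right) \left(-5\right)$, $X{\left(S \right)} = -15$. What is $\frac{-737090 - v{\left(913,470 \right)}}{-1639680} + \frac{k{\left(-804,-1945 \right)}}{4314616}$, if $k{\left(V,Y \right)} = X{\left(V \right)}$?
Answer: $\frac{198698934121}{442161847680} \approx 0.44938$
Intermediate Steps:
$k{\left(V,Y \right)} = -15$
$A = 0$ ($A = 0 \left(-5\right) = 0$)
$v{\left(f,G \right)} = -2124 + 4 G$ ($v{\left(f,G \right)} = 4 \left(\left(G + 0\right) - 531\right) = 4 \left(G - 531\right) = 4 \left(-531 + G\right) = -2124 + 4 G$)
$\frac{-737090 - v{\left(913,470 \right)}}{-1639680} + \frac{k{\left(-804,-1945 \right)}}{4314616} = \frac{-737090 - \left(-2124 + 4 \cdot 470\right)}{-1639680} - \frac{15}{4314616} = \left(-737090 - \left(-2124 + 1880\right)\right) \left(- \frac{1}{1639680}\right) - \frac{15}{4314616} = \left(-737090 - -244\right) \left(- \frac{1}{1639680}\right) - \frac{15}{4314616} = \left(-737090 + 244\right) \left(- \frac{1}{1639680}\right) - \frac{15}{4314616} = \left(-736846\right) \left(- \frac{1}{1639680}\right) - \frac{15}{4314616} = \frac{368423}{819840} - \frac{15}{4314616} = \frac{198698934121}{442161847680}$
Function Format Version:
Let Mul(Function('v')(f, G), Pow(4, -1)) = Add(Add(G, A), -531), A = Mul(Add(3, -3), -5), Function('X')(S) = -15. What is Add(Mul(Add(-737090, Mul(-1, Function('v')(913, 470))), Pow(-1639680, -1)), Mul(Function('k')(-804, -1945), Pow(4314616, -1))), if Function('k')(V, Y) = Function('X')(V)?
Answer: Rational(198698934121, 442161847680) ≈ 0.44938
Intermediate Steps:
Function('k')(V, Y) = -15
A = 0 (A = Mul(0, -5) = 0)
Function('v')(f, G) = Add(-2124, Mul(4, G)) (Function('v')(f, G) = Mul(4, Add(Add(G, 0), -531)) = Mul(4, Add(G, -531)) = Mul(4, Add(-531, G)) = Add(-2124, Mul(4, G)))
Add(Mul(Add(-737090, Mul(-1, Function('v')(913, 470))), Pow(-1639680, -1)), Mul(Function('k')(-804, -1945), Pow(4314616, -1))) = Add(Mul(Add(-737090, Mul(-1, Add(-2124, Mul(4, 470)))), Pow(-1639680, -1)), Mul(-15, Pow(4314616, -1))) = Add(Mul(Add(-737090, Mul(-1, Add(-2124, 1880))), Rational(-1, 1639680)), Mul(-15, Rational(1, 4314616))) = Add(Mul(Add(-737090, Mul(-1, -244)), Rational(-1, 1639680)), Rational(-15, 4314616)) = Add(Mul(Add(-737090, 244), Rational(-1, 1639680)), Rational(-15, 4314616)) = Add(Mul(-736846, Rational(-1, 1639680)), Rational(-15, 4314616)) = Add(Rational(368423, 819840), Rational(-15, 4314616)) = Rational(198698934121, 442161847680)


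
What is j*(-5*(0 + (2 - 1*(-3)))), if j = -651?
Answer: 16275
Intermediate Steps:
j*(-5*(0 + (2 - 1*(-3)))) = -(-3255)*(0 + (2 - 1*(-3))) = -(-3255)*(0 + (2 + 3)) = -(-3255)*(0 + 5) = -(-3255)*5 = -651*(-25) = 16275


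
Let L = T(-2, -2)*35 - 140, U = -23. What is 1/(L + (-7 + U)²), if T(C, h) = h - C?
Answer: 1/760 ≈ 0.0013158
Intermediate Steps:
L = -140 (L = (-2 - 1*(-2))*35 - 140 = (-2 + 2)*35 - 140 = 0*35 - 140 = 0 - 140 = -140)
1/(L + (-7 + U)²) = 1/(-140 + (-7 - 23)²) = 1/(-140 + (-30)²) = 1/(-140 + 900) = 1/760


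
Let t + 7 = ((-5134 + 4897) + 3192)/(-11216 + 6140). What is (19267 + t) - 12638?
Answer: 11203439/1692 ≈ 6621.4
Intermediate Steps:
t = -12829/1692 (t = -7 + ((-5134 + 4897) + 3192)/(-11216 + 6140) = -7 + (-237 + 3192)/(-5076) = -7 + 2955*(-1/5076) = -7 - 985/1692 = -12829/1692 ≈ -7.5822)
(19267 + t) - 12638 = (19267 - 12829/1692) - 12638 = 32586935/1692 - 12638 = 11203439/1692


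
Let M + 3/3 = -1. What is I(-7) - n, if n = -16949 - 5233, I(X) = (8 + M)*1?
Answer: 22188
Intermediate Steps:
M = -2 (M = -1 - 1 = -2)
I(X) = 6 (I(X) = (8 - 2)*1 = 6*1 = 6)
n = -22182
I(-7) - n = 6 - 1*(-22182) = 6 + 22182 = 22188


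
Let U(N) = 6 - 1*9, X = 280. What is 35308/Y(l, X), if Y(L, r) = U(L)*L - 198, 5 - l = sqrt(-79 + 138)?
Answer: -1253434/7473 - 17654*sqrt(59)/7473 ≈ -185.87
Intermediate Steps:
l = 5 - sqrt(59) (l = 5 - sqrt(-79 + 138) = 5 - sqrt(59) ≈ -2.6811)
U(N) = -3 (U(N) = 6 - 9 = -3)
Y(L, r) = -198 - 3*L (Y(L, r) = -3*L - 198 = -198 - 3*L)
35308/Y(l, X) = 35308/(-198 - 3*(5 - sqrt(59))) = 35308/(-198 + (-15 + 3*sqrt(59))) = 35308/(-213 + 3*sqrt(59))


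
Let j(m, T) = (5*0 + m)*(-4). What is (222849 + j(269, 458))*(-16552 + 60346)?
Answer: 9712326762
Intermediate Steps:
j(m, T) = -4*m (j(m, T) = (0 + m)*(-4) = m*(-4) = -4*m)
(222849 + j(269, 458))*(-16552 + 60346) = (222849 - 4*269)*(-16552 + 60346) = (222849 - 1076)*43794 = 221773*43794 = 9712326762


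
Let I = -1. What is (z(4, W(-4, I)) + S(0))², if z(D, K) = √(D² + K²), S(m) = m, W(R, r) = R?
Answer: 32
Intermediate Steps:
(z(4, W(-4, I)) + S(0))² = (√(4² + (-4)²) + 0)² = (√(16 + 16) + 0)² = (√32 + 0)² = (4*√2 + 0)² = (4*√2)² = 32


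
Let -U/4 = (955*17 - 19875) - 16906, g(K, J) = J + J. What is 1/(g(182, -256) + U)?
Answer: 1/81672 ≈ 1.2244e-5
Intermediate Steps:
g(K, J) = 2*J
U = 82184 (U = -4*((955*17 - 19875) - 16906) = -4*((16235 - 19875) - 16906) = -4*(-3640 - 16906) = -4*(-20546) = 82184)
1/(g(182, -256) + U) = 1/(2*(-256) + 82184) = 1/(-512 + 82184) = 1/81672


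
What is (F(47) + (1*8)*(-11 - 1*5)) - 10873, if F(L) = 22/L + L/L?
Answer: -516978/47 ≈ -11000.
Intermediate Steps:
F(L) = 1 + 22/L (F(L) = 22/L + 1 = 1 + 22/L)
(F(47) + (1*8)*(-11 - 1*5)) - 10873 = ((22 + 47)/47 + (1*8)*(-11 - 1*5)) - 10873 = ((1/47)*69 + 8*(-11 - 5)) - 10873 = (69/47 + 8*(-16)) - 10873 = (69/47 - 128) - 10873 = -5947/47 - 10873 = -516978/47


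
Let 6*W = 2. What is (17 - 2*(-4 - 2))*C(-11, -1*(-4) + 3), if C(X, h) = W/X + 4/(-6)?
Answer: -667/33 ≈ -20.212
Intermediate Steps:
W = ⅓ (W = (⅙)*2 = ⅓ ≈ 0.33333)
C(X, h) = -⅔ + 1/(3*X) (C(X, h) = 1/(3*X) + 4/(-6) = 1/(3*X) + 4*(-⅙) = 1/(3*X) - ⅔ = -⅔ + 1/(3*X))
(17 - 2*(-4 - 2))*C(-11, -1*(-4) + 3) = (17 - 2*(-4 - 2))*((⅓)*(1 - 2*(-11))/(-11)) = (17 - 2*(-6))*((⅓)*(-1/11)*(1 + 22)) = (17 + 12)*((⅓)*(-1/11)*23) = 29*(-23/33) = -667/33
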